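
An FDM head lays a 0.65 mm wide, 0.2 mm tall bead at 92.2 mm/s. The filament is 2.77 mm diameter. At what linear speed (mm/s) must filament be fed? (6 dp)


Q = 0.65 * 0.2 * 92.2 = 11.986 mm^3/s
A_fil = pi*(2.77/2)^2 = 6.02628157 mm^2
v_feed = 11.986 / 6.02628157 = 1.988955 mm/s


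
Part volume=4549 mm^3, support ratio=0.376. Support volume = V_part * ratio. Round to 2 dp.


V_support = 4549 * 0.376 = 1710.42 mm^3


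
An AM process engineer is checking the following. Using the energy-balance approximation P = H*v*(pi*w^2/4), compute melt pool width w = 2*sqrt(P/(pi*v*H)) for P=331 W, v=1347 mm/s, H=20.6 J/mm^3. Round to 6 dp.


w = 2*sqrt(331/(pi*1347*20.6)) = 0.12324 mm


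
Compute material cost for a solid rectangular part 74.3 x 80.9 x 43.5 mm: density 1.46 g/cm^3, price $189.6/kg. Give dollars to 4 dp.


V = 74.3 * 80.9 * 43.5 = 261472.845 mm^3 = 261.472845 cm^3
Mass = 261.472845 * 1.46 / 1000 = 0.38175035 kg
Cost = 0.38175035 * 189.6 = 72.3799 $


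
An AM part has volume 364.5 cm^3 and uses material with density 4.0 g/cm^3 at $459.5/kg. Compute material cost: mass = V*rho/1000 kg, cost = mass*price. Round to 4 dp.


Mass = 364.5*4.0/1000 = 1.458 kg
Cost = 1.458 * 459.5 = 669.951 $


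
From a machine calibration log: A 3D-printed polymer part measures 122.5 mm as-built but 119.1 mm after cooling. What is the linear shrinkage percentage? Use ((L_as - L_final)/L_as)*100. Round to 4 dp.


Shrinkage = ((122.5-119.1)/122.5)*100 = 2.7755 %


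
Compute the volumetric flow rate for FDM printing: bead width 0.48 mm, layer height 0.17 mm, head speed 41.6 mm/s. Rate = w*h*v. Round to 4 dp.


Rate = 0.48 * 0.17 * 41.6 = 3.3946 mm^3/s


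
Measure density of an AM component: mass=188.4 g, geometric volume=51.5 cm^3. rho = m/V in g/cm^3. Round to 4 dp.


rho = 188.4 / 51.5 = 3.6583 g/cm^3


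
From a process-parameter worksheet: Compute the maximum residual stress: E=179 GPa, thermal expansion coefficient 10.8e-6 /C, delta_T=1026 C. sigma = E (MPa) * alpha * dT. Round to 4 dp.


sigma = 179*1000 * 10.8e-6 * 1026 = 1983.4632 MPa


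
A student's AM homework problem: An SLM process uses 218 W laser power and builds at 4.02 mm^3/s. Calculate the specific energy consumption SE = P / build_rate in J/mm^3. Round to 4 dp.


SE = 218 / 4.02 = 54.2289 J/mm^3


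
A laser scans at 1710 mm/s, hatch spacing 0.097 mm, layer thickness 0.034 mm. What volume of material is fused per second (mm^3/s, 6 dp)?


Rate = 1710 * 0.097 * 0.034 = 5.63958 mm^3/s


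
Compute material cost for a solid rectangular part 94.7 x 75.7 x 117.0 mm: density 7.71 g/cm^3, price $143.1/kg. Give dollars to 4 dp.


V = 94.7 * 75.7 * 117.0 = 838748.43 mm^3 = 838.74843 cm^3
Mass = 838.74843 * 7.71 / 1000 = 6.4667504 kg
Cost = 6.4667504 * 143.1 = 925.392 $


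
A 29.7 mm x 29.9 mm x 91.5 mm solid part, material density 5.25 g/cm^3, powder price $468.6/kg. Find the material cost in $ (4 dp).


V = 29.7 * 29.9 * 91.5 = 81254.745 mm^3 = 81.254745 cm^3
Mass = 81.254745 * 5.25 / 1000 = 0.42658741 kg
Cost = 0.42658741 * 468.6 = 199.8989 $


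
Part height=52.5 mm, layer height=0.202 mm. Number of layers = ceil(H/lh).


Layers = ceil(52.5/0.202) = 260


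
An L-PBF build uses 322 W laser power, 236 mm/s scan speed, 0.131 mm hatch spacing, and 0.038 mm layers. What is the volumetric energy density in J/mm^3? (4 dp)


E = 322 / (236*0.131*0.038) = 274.0873 J/mm^3


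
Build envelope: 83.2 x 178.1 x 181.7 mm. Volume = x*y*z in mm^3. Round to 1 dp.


V = 83.2 * 178.1 * 181.7 = 2692416.1 mm^3


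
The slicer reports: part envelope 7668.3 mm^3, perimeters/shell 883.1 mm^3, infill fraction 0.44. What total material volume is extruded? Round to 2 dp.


V_infill = (7668.3 - 883.1) * 0.44 = 2985.49
V_total = 883.1 + 2985.49 = 3868.59 mm^3


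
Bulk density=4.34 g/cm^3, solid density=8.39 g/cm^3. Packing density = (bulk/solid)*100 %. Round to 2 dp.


Packing = (4.34/8.39)*100 = 51.73 %


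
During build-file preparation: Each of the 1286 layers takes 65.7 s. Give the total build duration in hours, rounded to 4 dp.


t = 1286 * 65.7 / 3600 = 23.4695 hrs


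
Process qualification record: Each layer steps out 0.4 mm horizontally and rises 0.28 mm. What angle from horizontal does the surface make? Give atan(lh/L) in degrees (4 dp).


angle = atan(0.28/0.4) = 34.992 degrees


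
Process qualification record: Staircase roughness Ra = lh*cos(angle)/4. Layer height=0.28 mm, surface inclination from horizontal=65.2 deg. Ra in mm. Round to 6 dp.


Ra = 0.28 * cos(65.2) / 4 = 0.029362 mm


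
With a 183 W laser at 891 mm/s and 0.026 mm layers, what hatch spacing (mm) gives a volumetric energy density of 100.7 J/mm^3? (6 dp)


h = 183 / (100.7*891*0.026) = 0.078446 mm


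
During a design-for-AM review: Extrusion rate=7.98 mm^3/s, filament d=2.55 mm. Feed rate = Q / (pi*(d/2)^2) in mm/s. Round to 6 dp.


A = pi*(2.55/2)^2 = 5.107052
v = 7.98 / 5.107052 = 1.562545 mm/s


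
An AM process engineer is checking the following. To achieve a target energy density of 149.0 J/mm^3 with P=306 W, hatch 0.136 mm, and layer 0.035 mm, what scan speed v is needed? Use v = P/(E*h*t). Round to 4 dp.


v = 306 / (149.0*0.136*0.035) = 431.4477 mm/s


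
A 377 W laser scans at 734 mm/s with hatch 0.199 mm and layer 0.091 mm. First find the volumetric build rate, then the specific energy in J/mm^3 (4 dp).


Build rate = 734 * 0.199 * 0.091 = 13.292006 mm^3/s
SE = 377 / 13.292006 = 28.3629 J/mm^3


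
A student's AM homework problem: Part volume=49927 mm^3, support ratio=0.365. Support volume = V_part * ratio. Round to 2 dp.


V_support = 49927 * 0.365 = 18223.36 mm^3


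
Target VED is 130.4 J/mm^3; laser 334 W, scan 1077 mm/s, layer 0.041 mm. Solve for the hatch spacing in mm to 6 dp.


h = 334 / (130.4*1077*0.041) = 0.058006 mm


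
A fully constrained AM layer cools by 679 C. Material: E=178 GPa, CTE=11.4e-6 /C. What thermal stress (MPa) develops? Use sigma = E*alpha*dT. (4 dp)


sigma = 178*1000 * 11.4e-6 * 679 = 1377.8268 MPa


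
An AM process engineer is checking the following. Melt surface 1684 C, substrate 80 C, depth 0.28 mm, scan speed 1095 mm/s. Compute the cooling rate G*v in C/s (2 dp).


G = (1684-80)/0.28 = 5728.57142857 C/mm
CR = 5728.57142857 * 1095 = 6272785.71 C/s


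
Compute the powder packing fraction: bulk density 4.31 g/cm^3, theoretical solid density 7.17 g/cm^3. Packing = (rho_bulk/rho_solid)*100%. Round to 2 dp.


Packing = (4.31/7.17)*100 = 60.11 %


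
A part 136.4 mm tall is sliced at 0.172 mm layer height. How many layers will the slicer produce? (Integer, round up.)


Layers = ceil(136.4/0.172) = 794


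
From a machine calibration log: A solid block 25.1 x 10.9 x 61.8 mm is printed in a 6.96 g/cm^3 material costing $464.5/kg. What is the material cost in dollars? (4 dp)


V = 25.1 * 10.9 * 61.8 = 16907.862 mm^3 = 16.907862 cm^3
Mass = 16.907862 * 6.96 / 1000 = 0.11767872 kg
Cost = 0.11767872 * 464.5 = 54.6618 $


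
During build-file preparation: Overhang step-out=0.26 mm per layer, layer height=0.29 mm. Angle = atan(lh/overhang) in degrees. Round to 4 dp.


angle = atan(0.29/0.26) = 48.1221 degrees


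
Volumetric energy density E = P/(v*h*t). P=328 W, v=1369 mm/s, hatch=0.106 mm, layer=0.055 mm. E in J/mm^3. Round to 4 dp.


E = 328 / (1369*0.106*0.055) = 41.0962 J/mm^3


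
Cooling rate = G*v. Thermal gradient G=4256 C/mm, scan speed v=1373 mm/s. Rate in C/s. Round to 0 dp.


CR = 4256 * 1373 = 5843488 C/s


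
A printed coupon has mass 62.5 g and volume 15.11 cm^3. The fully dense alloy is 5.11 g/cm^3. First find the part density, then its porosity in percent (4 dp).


rho_part = 62.5 / 15.11 = 4.13633355 g/cm^3
Porosity = (1 - 4.13633355/5.11)*100 = 19.0541 %


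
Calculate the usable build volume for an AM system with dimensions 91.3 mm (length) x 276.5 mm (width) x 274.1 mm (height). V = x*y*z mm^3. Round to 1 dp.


V = 91.3 * 276.5 * 274.1 = 6919503.7 mm^3


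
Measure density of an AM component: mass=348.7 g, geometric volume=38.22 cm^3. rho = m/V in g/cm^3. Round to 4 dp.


rho = 348.7 / 38.22 = 9.1235 g/cm^3


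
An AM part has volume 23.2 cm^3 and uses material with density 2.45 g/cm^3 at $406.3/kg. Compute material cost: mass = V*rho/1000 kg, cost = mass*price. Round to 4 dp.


Mass = 23.2*2.45/1000 = 0.05684 kg
Cost = 0.05684 * 406.3 = 23.0941 $


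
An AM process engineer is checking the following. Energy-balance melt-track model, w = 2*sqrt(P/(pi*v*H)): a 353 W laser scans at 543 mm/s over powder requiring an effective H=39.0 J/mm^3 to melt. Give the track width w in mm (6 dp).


w = 2*sqrt(353/(pi*543*39.0)) = 0.145683 mm


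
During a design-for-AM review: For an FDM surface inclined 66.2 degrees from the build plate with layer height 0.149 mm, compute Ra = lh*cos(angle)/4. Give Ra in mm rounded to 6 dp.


Ra = 0.149 * cos(66.2) / 4 = 0.015032 mm


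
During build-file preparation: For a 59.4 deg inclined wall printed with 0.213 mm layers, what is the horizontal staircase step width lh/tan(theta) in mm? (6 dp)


step = 0.213 / tan(59.4) = 0.125968 mm


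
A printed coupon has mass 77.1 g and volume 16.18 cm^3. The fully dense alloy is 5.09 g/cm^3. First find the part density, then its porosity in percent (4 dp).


rho_part = 77.1 / 16.18 = 4.76514215 g/cm^3
Porosity = (1 - 4.76514215/5.09)*100 = 6.3823 %


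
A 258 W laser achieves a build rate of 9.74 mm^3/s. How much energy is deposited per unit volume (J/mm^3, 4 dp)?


SE = 258 / 9.74 = 26.4887 J/mm^3


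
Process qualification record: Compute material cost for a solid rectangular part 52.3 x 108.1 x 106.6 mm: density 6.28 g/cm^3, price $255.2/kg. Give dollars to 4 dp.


V = 52.3 * 108.1 * 106.6 = 602676.958 mm^3 = 602.676958 cm^3
Mass = 602.676958 * 6.28 / 1000 = 3.7848113 kg
Cost = 3.7848113 * 255.2 = 965.8838 $


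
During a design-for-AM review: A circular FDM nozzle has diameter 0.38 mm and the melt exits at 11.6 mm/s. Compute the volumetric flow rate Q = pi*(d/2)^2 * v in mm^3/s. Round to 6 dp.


A = pi*(0.38/2)^2 = 0.11341149 mm^2
Q = 0.11341149 * 11.6 = 1.315573 mm^3/s


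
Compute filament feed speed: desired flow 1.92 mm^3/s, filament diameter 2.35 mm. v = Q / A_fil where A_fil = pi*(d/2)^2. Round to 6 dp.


A = pi*(2.35/2)^2 = 4.337361
v = 1.92 / 4.337361 = 0.442665 mm/s


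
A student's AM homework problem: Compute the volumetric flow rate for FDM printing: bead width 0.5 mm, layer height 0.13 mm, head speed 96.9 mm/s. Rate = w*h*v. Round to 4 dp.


Rate = 0.5 * 0.13 * 96.9 = 6.2985 mm^3/s


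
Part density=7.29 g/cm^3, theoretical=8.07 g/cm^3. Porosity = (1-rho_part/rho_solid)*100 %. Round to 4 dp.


Porosity = (1-7.29/8.07)*100 = 9.6654 %


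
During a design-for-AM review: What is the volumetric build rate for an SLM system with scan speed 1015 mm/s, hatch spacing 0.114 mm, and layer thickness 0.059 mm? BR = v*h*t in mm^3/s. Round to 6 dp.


Rate = 1015 * 0.114 * 0.059 = 6.82689 mm^3/s


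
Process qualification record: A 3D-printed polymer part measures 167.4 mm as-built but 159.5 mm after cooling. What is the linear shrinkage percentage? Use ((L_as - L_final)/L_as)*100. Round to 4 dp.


Shrinkage = ((167.4-159.5)/167.4)*100 = 4.7192 %


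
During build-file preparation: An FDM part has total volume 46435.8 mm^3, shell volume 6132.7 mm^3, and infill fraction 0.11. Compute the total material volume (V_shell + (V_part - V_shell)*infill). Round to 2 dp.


V_infill = (46435.8 - 6132.7) * 0.11 = 4433.34
V_total = 6132.7 + 4433.34 = 10566.04 mm^3


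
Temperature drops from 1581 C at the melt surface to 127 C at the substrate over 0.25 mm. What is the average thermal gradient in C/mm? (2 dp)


G = (1581-127)/0.25 = 5816.0 C/mm


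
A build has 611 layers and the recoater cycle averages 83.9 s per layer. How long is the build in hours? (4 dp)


t = 611 * 83.9 / 3600 = 14.2397 hrs


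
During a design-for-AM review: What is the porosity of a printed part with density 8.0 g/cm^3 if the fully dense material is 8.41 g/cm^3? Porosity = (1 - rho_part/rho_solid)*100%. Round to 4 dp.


Porosity = (1-8.0/8.41)*100 = 4.8751 %


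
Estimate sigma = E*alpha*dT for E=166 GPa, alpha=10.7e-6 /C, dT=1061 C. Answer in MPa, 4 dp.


sigma = 166*1000 * 10.7e-6 * 1061 = 1884.5482 MPa


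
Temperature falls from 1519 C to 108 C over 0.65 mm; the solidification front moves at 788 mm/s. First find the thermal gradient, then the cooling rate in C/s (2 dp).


G = (1519-108)/0.65 = 2170.76923077 C/mm
CR = 2170.76923077 * 788 = 1710566.15 C/s


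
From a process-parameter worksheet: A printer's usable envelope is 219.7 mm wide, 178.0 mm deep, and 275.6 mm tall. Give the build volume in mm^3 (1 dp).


V = 219.7 * 178.0 * 275.6 = 10777779.0 mm^3


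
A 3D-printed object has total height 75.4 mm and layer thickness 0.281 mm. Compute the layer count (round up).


Layers = ceil(75.4/0.281) = 269


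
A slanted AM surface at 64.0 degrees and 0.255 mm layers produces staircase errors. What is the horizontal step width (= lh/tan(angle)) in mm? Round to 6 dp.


step = 0.255 / tan(64.0) = 0.124372 mm


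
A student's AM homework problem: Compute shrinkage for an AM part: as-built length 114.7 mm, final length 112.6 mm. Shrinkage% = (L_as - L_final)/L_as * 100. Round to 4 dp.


Shrinkage = ((114.7-112.6)/114.7)*100 = 1.8309 %


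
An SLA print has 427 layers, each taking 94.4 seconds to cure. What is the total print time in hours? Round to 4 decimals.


t = 427 * 94.4 / 3600 = 11.1969 hrs


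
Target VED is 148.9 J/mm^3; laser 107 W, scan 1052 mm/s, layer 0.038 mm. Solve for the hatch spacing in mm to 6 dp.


h = 107 / (148.9*1052*0.038) = 0.017976 mm


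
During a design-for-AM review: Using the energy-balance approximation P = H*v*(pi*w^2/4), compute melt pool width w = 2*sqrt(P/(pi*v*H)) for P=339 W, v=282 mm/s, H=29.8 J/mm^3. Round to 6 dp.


w = 2*sqrt(339/(pi*282*29.8)) = 0.226633 mm


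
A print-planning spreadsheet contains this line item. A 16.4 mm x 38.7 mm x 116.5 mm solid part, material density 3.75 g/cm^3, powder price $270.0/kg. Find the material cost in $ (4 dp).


V = 16.4 * 38.7 * 116.5 = 73940.22 mm^3 = 73.94022 cm^3
Mass = 73.94022 * 3.75 / 1000 = 0.27727583 kg
Cost = 0.27727583 * 270.0 = 74.8645 $


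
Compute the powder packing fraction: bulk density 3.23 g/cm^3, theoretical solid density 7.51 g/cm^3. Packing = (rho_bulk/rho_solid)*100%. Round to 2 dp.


Packing = (3.23/7.51)*100 = 43.01 %


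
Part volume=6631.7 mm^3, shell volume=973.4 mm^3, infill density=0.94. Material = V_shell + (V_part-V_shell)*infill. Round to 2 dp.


V_infill = (6631.7 - 973.4) * 0.94 = 5318.8
V_total = 973.4 + 5318.8 = 6292.2 mm^3


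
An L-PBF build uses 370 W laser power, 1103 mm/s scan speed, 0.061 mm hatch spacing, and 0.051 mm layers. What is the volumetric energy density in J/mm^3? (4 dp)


E = 370 / (1103*0.061*0.051) = 107.8267 J/mm^3


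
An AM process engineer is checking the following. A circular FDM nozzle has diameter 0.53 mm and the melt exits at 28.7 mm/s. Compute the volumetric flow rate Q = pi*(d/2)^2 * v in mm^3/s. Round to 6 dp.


A = pi*(0.53/2)^2 = 0.22061834 mm^2
Q = 0.22061834 * 28.7 = 6.331746 mm^3/s


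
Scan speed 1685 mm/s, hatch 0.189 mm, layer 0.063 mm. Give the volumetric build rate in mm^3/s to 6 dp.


Rate = 1685 * 0.189 * 0.063 = 20.063295 mm^3/s


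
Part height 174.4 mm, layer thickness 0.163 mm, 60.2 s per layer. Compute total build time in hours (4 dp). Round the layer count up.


Layers = ceil(174.4/0.163) = 1070
t = 1070 * 60.2 / 3600 = 17.8928 hrs


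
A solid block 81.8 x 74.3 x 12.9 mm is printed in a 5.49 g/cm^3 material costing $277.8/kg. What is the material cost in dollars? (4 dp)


V = 81.8 * 74.3 * 12.9 = 78402.846 mm^3 = 78.402846 cm^3
Mass = 78.402846 * 5.49 / 1000 = 0.43043162 kg
Cost = 0.43043162 * 277.8 = 119.5739 $


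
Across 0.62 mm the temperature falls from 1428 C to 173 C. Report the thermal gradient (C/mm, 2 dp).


G = (1428-173)/0.62 = 2024.19 C/mm


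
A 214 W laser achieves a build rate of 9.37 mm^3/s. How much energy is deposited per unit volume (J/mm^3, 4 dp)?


SE = 214 / 9.37 = 22.8388 J/mm^3


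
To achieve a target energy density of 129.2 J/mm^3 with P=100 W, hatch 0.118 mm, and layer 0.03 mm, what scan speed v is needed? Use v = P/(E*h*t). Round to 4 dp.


v = 100 / (129.2*0.118*0.03) = 218.6423 mm/s


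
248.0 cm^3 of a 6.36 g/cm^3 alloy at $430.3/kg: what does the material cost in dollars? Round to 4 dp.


Mass = 248.0*6.36/1000 = 1.57728 kg
Cost = 1.57728 * 430.3 = 678.7036 $


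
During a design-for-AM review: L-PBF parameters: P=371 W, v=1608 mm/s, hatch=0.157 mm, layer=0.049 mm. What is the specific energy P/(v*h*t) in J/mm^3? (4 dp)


Build rate = 1608 * 0.157 * 0.049 = 12.370344 mm^3/s
SE = 371 / 12.370344 = 29.9911 J/mm^3


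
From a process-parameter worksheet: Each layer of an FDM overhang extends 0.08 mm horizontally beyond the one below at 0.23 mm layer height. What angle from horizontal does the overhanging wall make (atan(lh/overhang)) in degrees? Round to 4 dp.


angle = atan(0.23/0.08) = 70.821 degrees


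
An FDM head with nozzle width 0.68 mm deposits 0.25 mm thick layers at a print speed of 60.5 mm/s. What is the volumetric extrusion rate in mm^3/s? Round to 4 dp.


Rate = 0.68 * 0.25 * 60.5 = 10.285 mm^3/s


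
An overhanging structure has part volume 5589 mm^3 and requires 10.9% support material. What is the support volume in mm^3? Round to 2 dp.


V_support = 5589 * 0.109 = 609.2 mm^3


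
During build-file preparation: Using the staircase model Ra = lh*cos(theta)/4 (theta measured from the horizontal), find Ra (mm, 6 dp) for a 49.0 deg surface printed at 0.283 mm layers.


Ra = 0.283 * cos(49.0) / 4 = 0.046416 mm


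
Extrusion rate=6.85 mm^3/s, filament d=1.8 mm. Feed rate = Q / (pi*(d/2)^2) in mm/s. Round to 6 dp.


A = pi*(1.8/2)^2 = 2.54469
v = 6.85 / 2.54469 = 2.69188 mm/s


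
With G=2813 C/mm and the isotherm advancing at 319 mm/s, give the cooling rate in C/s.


CR = 2813 * 319 = 897347 C/s


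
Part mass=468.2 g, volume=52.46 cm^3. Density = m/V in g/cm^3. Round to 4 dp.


rho = 468.2 / 52.46 = 8.9249 g/cm^3


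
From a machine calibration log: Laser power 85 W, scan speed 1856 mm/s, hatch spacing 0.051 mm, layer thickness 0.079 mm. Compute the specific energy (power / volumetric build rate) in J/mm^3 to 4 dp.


Build rate = 1856 * 0.051 * 0.079 = 7.477824 mm^3/s
SE = 85 / 7.477824 = 11.3669 J/mm^3


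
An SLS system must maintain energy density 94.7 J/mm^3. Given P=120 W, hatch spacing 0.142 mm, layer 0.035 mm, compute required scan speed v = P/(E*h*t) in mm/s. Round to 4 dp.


v = 120 / (94.7*0.142*0.035) = 254.9617 mm/s


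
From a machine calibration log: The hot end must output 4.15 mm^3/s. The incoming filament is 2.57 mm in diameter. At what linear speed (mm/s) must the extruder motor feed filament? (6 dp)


A = pi*(2.57/2)^2 = 5.187476
v = 4.15 / 5.187476 = 0.800004 mm/s


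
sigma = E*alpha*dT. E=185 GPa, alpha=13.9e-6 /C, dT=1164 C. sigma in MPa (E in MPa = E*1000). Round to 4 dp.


sigma = 185*1000 * 13.9e-6 * 1164 = 2993.226 MPa


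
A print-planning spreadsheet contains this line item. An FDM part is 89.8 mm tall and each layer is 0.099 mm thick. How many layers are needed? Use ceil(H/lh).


Layers = ceil(89.8/0.099) = 908


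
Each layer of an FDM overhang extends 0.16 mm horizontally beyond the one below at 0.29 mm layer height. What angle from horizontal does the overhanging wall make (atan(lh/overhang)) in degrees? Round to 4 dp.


angle = atan(0.29/0.16) = 61.1134 degrees


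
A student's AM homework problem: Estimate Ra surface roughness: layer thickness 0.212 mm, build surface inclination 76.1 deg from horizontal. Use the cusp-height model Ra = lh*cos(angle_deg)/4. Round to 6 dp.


Ra = 0.212 * cos(76.1) / 4 = 0.012732 mm


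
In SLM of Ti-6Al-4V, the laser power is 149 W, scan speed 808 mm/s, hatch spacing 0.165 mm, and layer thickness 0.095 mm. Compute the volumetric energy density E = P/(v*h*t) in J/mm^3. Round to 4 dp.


E = 149 / (808*0.165*0.095) = 11.7643 J/mm^3


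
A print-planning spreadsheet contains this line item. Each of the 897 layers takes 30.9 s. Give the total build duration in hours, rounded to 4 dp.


t = 897 * 30.9 / 3600 = 7.6993 hrs


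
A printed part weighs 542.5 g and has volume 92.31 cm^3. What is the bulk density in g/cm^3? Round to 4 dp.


rho = 542.5 / 92.31 = 5.8769 g/cm^3


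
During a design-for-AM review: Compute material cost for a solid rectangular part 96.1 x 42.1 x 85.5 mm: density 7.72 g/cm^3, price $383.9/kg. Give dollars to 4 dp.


V = 96.1 * 42.1 * 85.5 = 345916.755 mm^3 = 345.916755 cm^3
Mass = 345.916755 * 7.72 / 1000 = 2.67047735 kg
Cost = 2.67047735 * 383.9 = 1025.1963 $


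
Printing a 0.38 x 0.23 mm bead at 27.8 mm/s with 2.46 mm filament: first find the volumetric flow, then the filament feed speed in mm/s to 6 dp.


Q = 0.38 * 0.23 * 27.8 = 2.42972 mm^3/s
A_fil = pi*(2.46/2)^2 = 4.75291553 mm^2
v_feed = 2.42972 / 4.75291553 = 0.511206 mm/s


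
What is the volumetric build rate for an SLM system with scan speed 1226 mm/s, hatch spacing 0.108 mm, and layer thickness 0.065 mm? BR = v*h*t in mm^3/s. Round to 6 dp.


Rate = 1226 * 0.108 * 0.065 = 8.60652 mm^3/s


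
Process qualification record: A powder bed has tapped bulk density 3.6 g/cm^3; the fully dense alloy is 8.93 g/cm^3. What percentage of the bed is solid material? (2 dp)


Packing = (3.6/8.93)*100 = 40.31 %


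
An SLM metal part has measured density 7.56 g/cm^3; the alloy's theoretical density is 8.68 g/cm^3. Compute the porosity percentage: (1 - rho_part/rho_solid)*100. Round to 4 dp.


Porosity = (1-7.56/8.68)*100 = 12.9032 %


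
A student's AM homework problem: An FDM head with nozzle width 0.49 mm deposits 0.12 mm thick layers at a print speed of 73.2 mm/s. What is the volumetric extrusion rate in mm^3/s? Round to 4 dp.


Rate = 0.49 * 0.12 * 73.2 = 4.3042 mm^3/s


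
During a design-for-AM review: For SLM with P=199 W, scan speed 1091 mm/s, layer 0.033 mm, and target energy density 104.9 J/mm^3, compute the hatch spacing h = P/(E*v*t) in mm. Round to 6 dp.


h = 199 / (104.9*1091*0.033) = 0.052691 mm


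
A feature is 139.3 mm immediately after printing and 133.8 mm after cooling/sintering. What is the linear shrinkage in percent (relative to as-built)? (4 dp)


Shrinkage = ((139.3-133.8)/139.3)*100 = 3.9483 %


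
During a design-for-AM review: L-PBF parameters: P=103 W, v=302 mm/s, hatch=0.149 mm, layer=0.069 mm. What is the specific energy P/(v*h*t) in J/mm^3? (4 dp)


Build rate = 302 * 0.149 * 0.069 = 3.104862 mm^3/s
SE = 103 / 3.104862 = 33.1738 J/mm^3


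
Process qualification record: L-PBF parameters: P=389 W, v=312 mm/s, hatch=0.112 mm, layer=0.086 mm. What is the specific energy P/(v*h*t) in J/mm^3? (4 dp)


Build rate = 312 * 0.112 * 0.086 = 3.005184 mm^3/s
SE = 389 / 3.005184 = 129.443 J/mm^3


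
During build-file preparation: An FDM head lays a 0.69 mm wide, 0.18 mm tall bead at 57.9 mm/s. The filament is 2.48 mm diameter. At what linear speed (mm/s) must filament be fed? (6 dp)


Q = 0.69 * 0.18 * 57.9 = 7.19118 mm^3/s
A_fil = pi*(2.48/2)^2 = 4.83051286 mm^2
v_feed = 7.19118 / 4.83051286 = 1.488699 mm/s


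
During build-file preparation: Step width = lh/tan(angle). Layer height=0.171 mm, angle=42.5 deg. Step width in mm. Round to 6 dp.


step = 0.171 / tan(42.5) = 0.186614 mm


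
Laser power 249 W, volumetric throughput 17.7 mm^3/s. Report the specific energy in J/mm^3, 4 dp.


SE = 249 / 17.7 = 14.0678 J/mm^3


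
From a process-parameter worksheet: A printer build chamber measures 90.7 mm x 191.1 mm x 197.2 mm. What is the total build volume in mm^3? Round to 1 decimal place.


V = 90.7 * 191.1 * 197.2 = 3418022.2 mm^3


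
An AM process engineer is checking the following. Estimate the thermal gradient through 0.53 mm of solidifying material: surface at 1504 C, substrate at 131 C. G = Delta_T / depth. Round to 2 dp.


G = (1504-131)/0.53 = 2590.57 C/mm


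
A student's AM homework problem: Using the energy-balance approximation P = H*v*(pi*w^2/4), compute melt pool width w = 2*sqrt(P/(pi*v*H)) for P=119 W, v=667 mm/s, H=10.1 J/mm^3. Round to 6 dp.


w = 2*sqrt(119/(pi*667*10.1)) = 0.14997 mm


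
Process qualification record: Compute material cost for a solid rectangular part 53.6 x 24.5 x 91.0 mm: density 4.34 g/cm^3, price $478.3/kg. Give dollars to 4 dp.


V = 53.6 * 24.5 * 91.0 = 119501.2 mm^3 = 119.5012 cm^3
Mass = 119.5012 * 4.34 / 1000 = 0.51863521 kg
Cost = 0.51863521 * 478.3 = 248.0632 $


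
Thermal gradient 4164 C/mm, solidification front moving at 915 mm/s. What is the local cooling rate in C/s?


CR = 4164 * 915 = 3810060 C/s


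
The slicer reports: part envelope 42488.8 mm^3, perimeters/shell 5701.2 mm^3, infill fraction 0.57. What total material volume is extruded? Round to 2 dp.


V_infill = (42488.8 - 5701.2) * 0.57 = 20968.93
V_total = 5701.2 + 20968.93 = 26670.13 mm^3


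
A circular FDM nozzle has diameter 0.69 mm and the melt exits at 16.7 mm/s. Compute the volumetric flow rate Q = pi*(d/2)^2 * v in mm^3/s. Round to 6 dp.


A = pi*(0.69/2)^2 = 0.37392807 mm^2
Q = 0.37392807 * 16.7 = 6.244599 mm^3/s


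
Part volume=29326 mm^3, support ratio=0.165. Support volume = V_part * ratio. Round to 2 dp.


V_support = 29326 * 0.165 = 4838.79 mm^3


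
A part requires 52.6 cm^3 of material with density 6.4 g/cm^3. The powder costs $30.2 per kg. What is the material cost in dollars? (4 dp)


Mass = 52.6*6.4/1000 = 0.33664 kg
Cost = 0.33664 * 30.2 = 10.1665 $


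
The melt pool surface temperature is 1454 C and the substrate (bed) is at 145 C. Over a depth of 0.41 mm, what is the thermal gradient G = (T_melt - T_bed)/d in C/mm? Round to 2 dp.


G = (1454-145)/0.41 = 3192.68 C/mm


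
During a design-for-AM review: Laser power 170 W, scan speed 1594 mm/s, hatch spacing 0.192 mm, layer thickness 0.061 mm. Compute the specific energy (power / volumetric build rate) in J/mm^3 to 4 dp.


Build rate = 1594 * 0.192 * 0.061 = 18.668928 mm^3/s
SE = 170 / 18.668928 = 9.106 J/mm^3


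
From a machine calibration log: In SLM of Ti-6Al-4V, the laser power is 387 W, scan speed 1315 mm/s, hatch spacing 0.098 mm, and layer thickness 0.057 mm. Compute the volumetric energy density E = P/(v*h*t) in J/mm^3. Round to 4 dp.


E = 387 / (1315*0.098*0.057) = 52.6847 J/mm^3


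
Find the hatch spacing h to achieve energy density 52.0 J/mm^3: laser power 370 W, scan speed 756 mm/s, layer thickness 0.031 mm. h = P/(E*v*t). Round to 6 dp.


h = 370 / (52.0*756*0.031) = 0.303609 mm


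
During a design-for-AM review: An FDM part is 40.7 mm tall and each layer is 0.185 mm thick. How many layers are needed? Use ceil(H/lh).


Layers = ceil(40.7/0.185) = 220


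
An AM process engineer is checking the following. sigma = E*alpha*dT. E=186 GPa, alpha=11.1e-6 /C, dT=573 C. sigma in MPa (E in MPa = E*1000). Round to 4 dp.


sigma = 186*1000 * 11.1e-6 * 573 = 1183.0158 MPa


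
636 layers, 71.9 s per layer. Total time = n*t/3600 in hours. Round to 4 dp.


t = 636 * 71.9 / 3600 = 12.7023 hrs


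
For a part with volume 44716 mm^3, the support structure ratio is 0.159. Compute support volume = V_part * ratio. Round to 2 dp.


V_support = 44716 * 0.159 = 7109.84 mm^3


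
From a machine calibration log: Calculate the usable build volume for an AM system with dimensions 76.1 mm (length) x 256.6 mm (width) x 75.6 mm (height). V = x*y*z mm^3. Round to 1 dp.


V = 76.1 * 256.6 * 75.6 = 1476260.9 mm^3


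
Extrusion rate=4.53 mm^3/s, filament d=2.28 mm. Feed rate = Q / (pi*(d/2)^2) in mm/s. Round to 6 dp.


A = pi*(2.28/2)^2 = 4.082814
v = 4.53 / 4.082814 = 1.109529 mm/s


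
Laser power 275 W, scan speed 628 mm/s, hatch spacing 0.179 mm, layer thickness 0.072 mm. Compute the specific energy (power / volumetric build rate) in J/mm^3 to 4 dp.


Build rate = 628 * 0.179 * 0.072 = 8.093664 mm^3/s
SE = 275 / 8.093664 = 33.9772 J/mm^3


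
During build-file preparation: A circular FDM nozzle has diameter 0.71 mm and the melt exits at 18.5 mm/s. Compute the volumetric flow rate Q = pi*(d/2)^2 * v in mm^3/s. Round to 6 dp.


A = pi*(0.71/2)^2 = 0.39591921 mm^2
Q = 0.39591921 * 18.5 = 7.324505 mm^3/s


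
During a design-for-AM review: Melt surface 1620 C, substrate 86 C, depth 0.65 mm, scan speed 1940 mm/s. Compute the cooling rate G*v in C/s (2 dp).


G = (1620-86)/0.65 = 2360.0 C/mm
CR = 2360.0 * 1940 = 4578400.0 C/s


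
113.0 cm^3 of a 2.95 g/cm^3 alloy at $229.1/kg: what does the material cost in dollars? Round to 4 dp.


Mass = 113.0*2.95/1000 = 0.33335 kg
Cost = 0.33335 * 229.1 = 76.3705 $


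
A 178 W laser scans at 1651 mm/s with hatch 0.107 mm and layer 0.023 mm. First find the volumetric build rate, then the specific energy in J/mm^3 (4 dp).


Build rate = 1651 * 0.107 * 0.023 = 4.063111 mm^3/s
SE = 178 / 4.063111 = 43.8088 J/mm^3


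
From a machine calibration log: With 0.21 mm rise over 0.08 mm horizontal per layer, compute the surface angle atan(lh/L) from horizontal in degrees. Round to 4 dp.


angle = atan(0.21/0.08) = 69.1455 degrees


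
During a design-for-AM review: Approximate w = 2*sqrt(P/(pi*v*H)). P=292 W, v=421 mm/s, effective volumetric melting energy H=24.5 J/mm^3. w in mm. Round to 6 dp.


w = 2*sqrt(292/(pi*421*24.5)) = 0.189855 mm


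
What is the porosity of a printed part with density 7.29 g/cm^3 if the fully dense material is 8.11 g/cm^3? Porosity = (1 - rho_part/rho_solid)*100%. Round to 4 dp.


Porosity = (1-7.29/8.11)*100 = 10.111 %


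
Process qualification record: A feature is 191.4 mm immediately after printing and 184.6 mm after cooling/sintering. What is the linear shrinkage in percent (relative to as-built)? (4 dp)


Shrinkage = ((191.4-184.6)/191.4)*100 = 3.5528 %


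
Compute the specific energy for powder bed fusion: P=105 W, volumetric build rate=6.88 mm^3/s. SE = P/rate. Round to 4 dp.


SE = 105 / 6.88 = 15.2616 J/mm^3


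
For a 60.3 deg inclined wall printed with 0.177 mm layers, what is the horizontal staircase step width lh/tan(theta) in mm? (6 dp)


step = 0.177 / tan(60.3) = 0.100959 mm


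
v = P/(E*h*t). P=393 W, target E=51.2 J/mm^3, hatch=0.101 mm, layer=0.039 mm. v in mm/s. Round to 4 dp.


v = 393 / (51.2*0.101*0.039) = 1948.6624 mm/s


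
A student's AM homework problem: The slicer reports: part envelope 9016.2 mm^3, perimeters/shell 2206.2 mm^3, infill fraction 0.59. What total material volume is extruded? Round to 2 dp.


V_infill = (9016.2 - 2206.2) * 0.59 = 4017.9
V_total = 2206.2 + 4017.9 = 6224.1 mm^3


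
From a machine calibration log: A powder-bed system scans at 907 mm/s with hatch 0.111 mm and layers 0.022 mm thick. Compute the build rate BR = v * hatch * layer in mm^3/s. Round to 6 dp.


Rate = 907 * 0.111 * 0.022 = 2.214894 mm^3/s


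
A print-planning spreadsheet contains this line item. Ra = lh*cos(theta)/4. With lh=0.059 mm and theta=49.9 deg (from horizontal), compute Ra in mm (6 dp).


Ra = 0.059 * cos(49.9) / 4 = 0.009501 mm


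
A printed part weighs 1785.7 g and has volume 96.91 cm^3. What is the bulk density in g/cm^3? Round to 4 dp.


rho = 1785.7 / 96.91 = 18.4264 g/cm^3


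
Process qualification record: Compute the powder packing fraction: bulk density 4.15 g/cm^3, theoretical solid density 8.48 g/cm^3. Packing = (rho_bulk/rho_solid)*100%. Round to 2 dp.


Packing = (4.15/8.48)*100 = 48.94 %


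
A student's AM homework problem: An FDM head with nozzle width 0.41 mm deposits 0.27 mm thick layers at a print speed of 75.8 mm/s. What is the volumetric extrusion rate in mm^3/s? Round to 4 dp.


Rate = 0.41 * 0.27 * 75.8 = 8.3911 mm^3/s


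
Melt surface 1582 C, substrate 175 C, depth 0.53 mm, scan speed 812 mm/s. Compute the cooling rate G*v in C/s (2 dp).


G = (1582-175)/0.53 = 2654.71698113 C/mm
CR = 2654.71698113 * 812 = 2155630.19 C/s


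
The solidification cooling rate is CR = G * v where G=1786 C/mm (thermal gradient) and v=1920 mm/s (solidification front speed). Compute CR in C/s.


CR = 1786 * 1920 = 3429120 C/s


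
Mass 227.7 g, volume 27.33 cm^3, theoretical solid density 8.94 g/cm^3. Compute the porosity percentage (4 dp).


rho_part = 227.7 / 27.33 = 8.33150384 g/cm^3
Porosity = (1 - 8.33150384/8.94)*100 = 6.8064 %


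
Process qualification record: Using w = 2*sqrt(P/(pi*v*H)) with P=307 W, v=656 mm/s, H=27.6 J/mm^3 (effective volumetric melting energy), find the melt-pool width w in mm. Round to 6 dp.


w = 2*sqrt(307/(pi*656*27.6)) = 0.146932 mm


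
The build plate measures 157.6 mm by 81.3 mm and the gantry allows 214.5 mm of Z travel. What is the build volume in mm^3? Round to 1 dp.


V = 157.6 * 81.3 * 214.5 = 2748362.8 mm^3


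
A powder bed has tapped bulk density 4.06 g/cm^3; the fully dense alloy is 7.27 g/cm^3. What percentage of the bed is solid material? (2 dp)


Packing = (4.06/7.27)*100 = 55.85 %


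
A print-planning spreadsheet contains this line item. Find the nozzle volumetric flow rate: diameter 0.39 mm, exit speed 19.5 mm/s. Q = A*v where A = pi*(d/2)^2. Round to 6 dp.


A = pi*(0.39/2)^2 = 0.11945906 mm^2
Q = 0.11945906 * 19.5 = 2.329452 mm^3/s


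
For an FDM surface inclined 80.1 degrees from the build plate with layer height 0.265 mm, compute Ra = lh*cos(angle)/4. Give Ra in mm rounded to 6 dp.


Ra = 0.265 * cos(80.1) / 4 = 0.01139 mm


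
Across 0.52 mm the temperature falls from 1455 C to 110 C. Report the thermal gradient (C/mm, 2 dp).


G = (1455-110)/0.52 = 2586.54 C/mm


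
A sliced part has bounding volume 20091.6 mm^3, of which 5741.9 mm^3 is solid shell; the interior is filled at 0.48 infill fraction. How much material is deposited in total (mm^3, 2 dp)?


V_infill = (20091.6 - 5741.9) * 0.48 = 6887.86
V_total = 5741.9 + 6887.86 = 12629.76 mm^3


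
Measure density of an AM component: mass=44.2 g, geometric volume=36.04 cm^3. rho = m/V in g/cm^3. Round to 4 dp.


rho = 44.2 / 36.04 = 1.2264 g/cm^3


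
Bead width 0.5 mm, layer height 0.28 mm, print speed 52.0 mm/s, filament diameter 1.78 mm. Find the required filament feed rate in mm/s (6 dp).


Q = 0.5 * 0.28 * 52.0 = 7.28 mm^3/s
A_fil = pi*(1.78/2)^2 = 2.48845554 mm^2
v_feed = 7.28 / 2.48845554 = 2.925509 mm/s


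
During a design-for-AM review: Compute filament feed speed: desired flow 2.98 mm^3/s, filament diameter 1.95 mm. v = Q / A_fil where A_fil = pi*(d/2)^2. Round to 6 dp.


A = pi*(1.95/2)^2 = 2.986477
v = 2.98 / 2.986477 = 0.997831 mm/s


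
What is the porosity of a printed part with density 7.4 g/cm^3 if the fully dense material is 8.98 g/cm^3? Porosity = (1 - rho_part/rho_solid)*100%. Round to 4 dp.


Porosity = (1-7.4/8.98)*100 = 17.5947 %


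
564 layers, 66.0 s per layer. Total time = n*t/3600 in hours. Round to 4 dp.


t = 564 * 66.0 / 3600 = 10.34 hrs


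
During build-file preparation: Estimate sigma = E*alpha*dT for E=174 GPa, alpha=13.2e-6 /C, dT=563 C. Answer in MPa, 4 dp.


sigma = 174*1000 * 13.2e-6 * 563 = 1293.0984 MPa


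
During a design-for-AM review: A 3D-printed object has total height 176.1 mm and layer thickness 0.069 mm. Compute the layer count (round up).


Layers = ceil(176.1/0.069) = 2553


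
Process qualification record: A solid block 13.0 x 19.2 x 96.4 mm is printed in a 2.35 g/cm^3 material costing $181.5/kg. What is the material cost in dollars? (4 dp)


V = 13.0 * 19.2 * 96.4 = 24061.44 mm^3 = 24.06144 cm^3
Mass = 24.06144 * 2.35 / 1000 = 0.05654438 kg
Cost = 0.05654438 * 181.5 = 10.2628 $


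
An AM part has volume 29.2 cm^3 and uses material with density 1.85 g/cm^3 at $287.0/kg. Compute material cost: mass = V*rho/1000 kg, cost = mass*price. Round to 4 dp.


Mass = 29.2*1.85/1000 = 0.05402 kg
Cost = 0.05402 * 287.0 = 15.5037 $


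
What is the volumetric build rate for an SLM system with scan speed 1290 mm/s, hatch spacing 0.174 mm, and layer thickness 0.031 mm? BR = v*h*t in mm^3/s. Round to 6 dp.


Rate = 1290 * 0.174 * 0.031 = 6.95826 mm^3/s


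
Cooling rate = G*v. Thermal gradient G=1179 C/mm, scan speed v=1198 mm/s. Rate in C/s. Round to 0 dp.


CR = 1179 * 1198 = 1412442 C/s


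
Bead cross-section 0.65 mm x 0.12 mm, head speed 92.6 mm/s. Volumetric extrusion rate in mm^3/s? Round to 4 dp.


Rate = 0.65 * 0.12 * 92.6 = 7.2228 mm^3/s


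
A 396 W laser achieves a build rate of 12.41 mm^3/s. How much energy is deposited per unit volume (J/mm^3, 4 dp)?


SE = 396 / 12.41 = 31.9098 J/mm^3


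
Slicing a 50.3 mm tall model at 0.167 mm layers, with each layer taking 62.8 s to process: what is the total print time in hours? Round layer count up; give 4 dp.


Layers = ceil(50.3/0.167) = 302
t = 302 * 62.8 / 3600 = 5.2682 hrs


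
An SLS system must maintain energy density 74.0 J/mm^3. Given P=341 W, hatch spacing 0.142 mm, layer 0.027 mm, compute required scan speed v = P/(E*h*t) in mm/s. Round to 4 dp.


v = 341 / (74.0*0.142*0.027) = 1201.9061 mm/s


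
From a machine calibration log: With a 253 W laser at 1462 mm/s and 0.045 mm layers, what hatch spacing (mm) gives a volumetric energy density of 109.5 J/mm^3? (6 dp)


h = 253 / (109.5*1462*0.045) = 0.035119 mm


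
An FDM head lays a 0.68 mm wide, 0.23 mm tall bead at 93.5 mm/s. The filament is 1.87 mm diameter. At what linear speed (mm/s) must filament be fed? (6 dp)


Q = 0.68 * 0.23 * 93.5 = 14.6234 mm^3/s
A_fil = pi*(1.87/2)^2 = 2.74645884 mm^2
v_feed = 14.6234 / 2.74645884 = 5.324456 mm/s


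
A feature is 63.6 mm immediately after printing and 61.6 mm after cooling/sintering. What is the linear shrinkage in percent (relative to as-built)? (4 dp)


Shrinkage = ((63.6-61.6)/63.6)*100 = 3.1447 %


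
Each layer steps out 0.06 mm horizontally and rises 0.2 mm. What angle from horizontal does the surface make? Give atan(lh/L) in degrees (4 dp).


angle = atan(0.2/0.06) = 73.3008 degrees


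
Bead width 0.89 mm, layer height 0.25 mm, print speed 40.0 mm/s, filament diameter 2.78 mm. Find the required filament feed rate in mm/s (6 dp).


Q = 0.89 * 0.25 * 40.0 = 8.9 mm^3/s
A_fil = pi*(2.78/2)^2 = 6.06987117 mm^2
v_feed = 8.9 / 6.06987117 = 1.466258 mm/s


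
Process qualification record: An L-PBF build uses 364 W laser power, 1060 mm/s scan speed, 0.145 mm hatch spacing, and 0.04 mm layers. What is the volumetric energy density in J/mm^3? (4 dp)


E = 364 / (1060*0.145*0.04) = 59.2062 J/mm^3


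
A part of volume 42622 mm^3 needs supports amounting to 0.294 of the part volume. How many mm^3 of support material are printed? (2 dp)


V_support = 42622 * 0.294 = 12530.87 mm^3


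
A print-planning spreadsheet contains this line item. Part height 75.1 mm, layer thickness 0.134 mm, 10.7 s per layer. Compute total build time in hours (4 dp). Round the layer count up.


Layers = ceil(75.1/0.134) = 561
t = 561 * 10.7 / 3600 = 1.6674 hrs


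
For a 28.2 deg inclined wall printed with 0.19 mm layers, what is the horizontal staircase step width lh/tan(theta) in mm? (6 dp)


step = 0.19 / tan(28.2) = 0.354349 mm


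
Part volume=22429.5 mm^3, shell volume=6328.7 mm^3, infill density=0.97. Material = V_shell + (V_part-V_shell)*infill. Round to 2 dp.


V_infill = (22429.5 - 6328.7) * 0.97 = 15617.78
V_total = 6328.7 + 15617.78 = 21946.48 mm^3
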